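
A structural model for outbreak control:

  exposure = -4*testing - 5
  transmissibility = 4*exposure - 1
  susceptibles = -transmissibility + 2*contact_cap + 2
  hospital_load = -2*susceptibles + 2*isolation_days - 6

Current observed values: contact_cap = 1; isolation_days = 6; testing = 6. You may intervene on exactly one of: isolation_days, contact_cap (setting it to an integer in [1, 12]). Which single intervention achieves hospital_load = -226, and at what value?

set isolation_days = 11

Intervening on isolation_days: with other inputs at their observed values, hospital_load = 2*isolation_days - 248. Solving for -226 gives isolation_days = 11, within [1, 12].
Intervening on contact_cap: hospital_load = -4*contact_cap - 232. Reaching -226 requires contact_cap = -3/2, not an integer.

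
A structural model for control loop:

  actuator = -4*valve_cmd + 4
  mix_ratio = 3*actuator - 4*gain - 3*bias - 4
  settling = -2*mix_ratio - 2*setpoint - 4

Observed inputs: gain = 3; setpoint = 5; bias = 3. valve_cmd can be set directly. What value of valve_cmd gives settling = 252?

valve_cmd = 10

Substituting into the mix_ratio equation gives mix_ratio = -12*valve_cmd - 13.
This gives settling = 24*valve_cmd + 12.
Solve 24*valve_cmd + 12 = 252: valve_cmd = (252 - 12) / 24 = 10.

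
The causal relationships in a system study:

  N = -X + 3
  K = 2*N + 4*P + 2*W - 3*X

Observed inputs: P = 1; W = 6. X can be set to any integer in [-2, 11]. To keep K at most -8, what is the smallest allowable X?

Substituting into the K equation gives K = -5*X + 22.
Require -5*X + 22 ≤ -8, so X ≥ 6.
The smallest integer in [-2, 11] satisfying this is 6.

X = 6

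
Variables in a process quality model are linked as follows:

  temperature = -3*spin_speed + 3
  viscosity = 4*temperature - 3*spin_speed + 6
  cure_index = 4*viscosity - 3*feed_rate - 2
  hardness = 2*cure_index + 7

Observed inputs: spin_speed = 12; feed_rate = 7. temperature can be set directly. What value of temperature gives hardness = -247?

temperature = 1

Intervening on temperature fixes its value directly, overriding its dependence on spin_speed.
Substituting into the viscosity equation gives viscosity = 4*temperature - 30.
Substituting into the cure_index equation gives cure_index = 16*temperature - 143.
hardness becomes 32*temperature - 279.
Solve 32*temperature - 279 = -247: temperature = (-247 + 279) / 32 = 1.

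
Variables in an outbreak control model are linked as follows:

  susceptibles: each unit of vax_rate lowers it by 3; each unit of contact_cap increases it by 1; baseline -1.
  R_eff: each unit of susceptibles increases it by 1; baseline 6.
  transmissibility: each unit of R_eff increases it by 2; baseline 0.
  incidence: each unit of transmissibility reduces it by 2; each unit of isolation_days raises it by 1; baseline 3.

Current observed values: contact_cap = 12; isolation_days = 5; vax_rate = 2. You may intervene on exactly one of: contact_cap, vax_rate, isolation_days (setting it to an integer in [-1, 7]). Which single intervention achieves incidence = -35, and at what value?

Intervening on contact_cap: incidence = -4*contact_cap + 12. Reaching -35 requires contact_cap = 47/4, not an integer.
Intervening on vax_rate: incidence = 12*vax_rate - 60. Reaching -35 requires vax_rate = 25/12, not an integer.
Intervening on isolation_days: with other inputs at their observed values, incidence = isolation_days - 41. Solving for -35 gives isolation_days = 6, within [-1, 7].

set isolation_days = 6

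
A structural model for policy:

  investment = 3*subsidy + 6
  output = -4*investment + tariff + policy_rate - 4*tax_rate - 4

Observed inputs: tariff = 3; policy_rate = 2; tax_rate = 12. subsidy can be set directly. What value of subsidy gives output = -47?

subsidy = -2

Substituting into the output equation gives output = -12*subsidy - 71.
Solve -12*subsidy - 71 = -47: subsidy = (-47 + 71) / -12 = -2.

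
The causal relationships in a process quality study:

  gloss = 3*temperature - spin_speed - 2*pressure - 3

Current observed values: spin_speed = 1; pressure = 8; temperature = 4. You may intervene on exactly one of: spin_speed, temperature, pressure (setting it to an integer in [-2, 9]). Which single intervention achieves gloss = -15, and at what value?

Intervening on spin_speed: with other inputs at their observed values, gloss = -spin_speed - 7. Solving for -15 gives spin_speed = 8, within [-2, 9].
Intervening on temperature: gloss = 3*temperature - 20. Reaching -15 requires temperature = 5/3, not an integer.
Intervening on pressure: gloss = -2*pressure + 8. Reaching -15 requires pressure = 23/2, not an integer.

set spin_speed = 8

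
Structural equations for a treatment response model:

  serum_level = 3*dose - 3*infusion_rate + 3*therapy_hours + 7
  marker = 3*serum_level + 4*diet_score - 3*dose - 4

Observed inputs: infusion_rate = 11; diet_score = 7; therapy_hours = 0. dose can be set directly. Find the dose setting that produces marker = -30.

dose = 4

Substituting into the serum_level equation gives serum_level = 3*dose - 26.
Substituting into the marker equation gives marker = 6*dose - 54.
Solve 6*dose - 54 = -30: dose = (-30 + 54) / 6 = 4.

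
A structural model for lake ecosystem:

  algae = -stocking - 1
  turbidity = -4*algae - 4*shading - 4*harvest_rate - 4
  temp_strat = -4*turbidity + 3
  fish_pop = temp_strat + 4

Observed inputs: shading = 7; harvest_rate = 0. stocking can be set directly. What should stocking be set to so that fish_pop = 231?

stocking = -7

Substituting into the turbidity equation gives turbidity = 4*stocking - 28.
Substituting into the temp_strat equation gives temp_strat = -16*stocking + 115.
Substituting into the fish_pop equation gives fish_pop = -16*stocking + 119.
Solve -16*stocking + 119 = 231: stocking = (231 - 119) / -16 = -7.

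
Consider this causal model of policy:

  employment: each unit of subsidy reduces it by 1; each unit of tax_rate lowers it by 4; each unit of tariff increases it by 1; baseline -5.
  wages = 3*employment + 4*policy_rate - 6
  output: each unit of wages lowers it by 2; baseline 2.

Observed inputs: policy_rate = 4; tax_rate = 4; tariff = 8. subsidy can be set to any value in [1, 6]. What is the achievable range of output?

66 to 96

Substituting into the employment equation gives employment = -subsidy - 13.
Substituting into the wages equation gives wages = -3*subsidy - 29.
This gives output = 6*subsidy + 60.
Linear in subsidy, so extremes are at the endpoints: subsidy = 1 gives output = 66; subsidy = 6 gives output = 96.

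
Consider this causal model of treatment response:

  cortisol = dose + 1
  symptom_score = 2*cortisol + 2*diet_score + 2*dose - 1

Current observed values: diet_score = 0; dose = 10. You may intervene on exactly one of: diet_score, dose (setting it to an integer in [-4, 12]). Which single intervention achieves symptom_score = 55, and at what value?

set diet_score = 7

Intervening on diet_score: with other inputs at their observed values, symptom_score = 2*diet_score + 41. Solving for 55 gives diet_score = 7, within [-4, 12].
Intervening on dose: symptom_score = 4*dose + 1. Reaching 55 requires dose = 27/2, not an integer.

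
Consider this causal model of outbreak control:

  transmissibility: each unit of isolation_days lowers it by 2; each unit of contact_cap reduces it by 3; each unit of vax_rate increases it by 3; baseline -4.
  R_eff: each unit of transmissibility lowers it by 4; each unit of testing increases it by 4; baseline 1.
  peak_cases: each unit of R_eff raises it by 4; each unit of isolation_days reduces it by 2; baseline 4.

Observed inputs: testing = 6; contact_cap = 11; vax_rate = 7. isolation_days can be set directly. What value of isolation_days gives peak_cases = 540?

isolation_days = 6

Substituting into the transmissibility equation gives transmissibility = -2*isolation_days - 16.
So R_eff = 8*isolation_days + 89.
Substituting into the peak_cases equation gives peak_cases = 30*isolation_days + 360.
Solve 30*isolation_days + 360 = 540: isolation_days = (540 - 360) / 30 = 6.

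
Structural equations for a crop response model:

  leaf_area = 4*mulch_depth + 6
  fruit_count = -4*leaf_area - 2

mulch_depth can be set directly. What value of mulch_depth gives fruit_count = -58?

mulch_depth = 2

Substituting into the fruit_count equation gives fruit_count = -16*mulch_depth - 26.
Solve -16*mulch_depth - 26 = -58: mulch_depth = (-58 + 26) / -16 = 2.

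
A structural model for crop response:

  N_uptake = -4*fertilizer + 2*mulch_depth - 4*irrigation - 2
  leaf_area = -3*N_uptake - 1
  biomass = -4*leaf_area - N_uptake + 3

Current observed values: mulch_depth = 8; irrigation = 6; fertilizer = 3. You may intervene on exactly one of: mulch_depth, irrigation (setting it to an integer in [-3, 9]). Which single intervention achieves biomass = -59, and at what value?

set irrigation = 2

Intervening on mulch_depth: biomass = 22*mulch_depth - 411. Reaching -59 requires mulch_depth = 16, outside [-3, 9].
Intervening on irrigation: with other inputs at their observed values, biomass = -44*irrigation + 29. Solving for -59 gives irrigation = 2, within [-3, 9].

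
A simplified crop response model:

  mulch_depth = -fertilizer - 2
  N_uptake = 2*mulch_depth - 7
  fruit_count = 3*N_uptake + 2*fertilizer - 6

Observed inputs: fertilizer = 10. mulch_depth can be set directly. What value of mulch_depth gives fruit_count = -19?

Intervening on mulch_depth fixes its value directly, overriding its dependence on fertilizer.
Substituting into the fruit_count equation gives fruit_count = 6*mulch_depth - 7.
Solve 6*mulch_depth - 7 = -19: mulch_depth = (-19 + 7) / 6 = -2.

mulch_depth = -2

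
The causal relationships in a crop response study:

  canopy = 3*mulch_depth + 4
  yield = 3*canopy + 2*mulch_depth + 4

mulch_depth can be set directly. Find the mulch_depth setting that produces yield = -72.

mulch_depth = -8

Substituting into the yield equation gives yield = 11*mulch_depth + 16.
Solve 11*mulch_depth + 16 = -72: mulch_depth = (-72 - 16) / 11 = -8.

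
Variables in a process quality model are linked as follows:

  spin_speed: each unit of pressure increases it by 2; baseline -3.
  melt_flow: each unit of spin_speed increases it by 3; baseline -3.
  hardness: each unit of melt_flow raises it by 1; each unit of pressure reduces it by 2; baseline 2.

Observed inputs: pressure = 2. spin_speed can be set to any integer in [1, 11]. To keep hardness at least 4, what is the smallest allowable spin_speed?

Intervening on spin_speed fixes its value directly, overriding its dependence on pressure.
Substituting into the hardness equation gives hardness = 3*spin_speed - 5.
Require 3*spin_speed - 5 ≥ 4, so spin_speed ≥ 3.
The smallest integer in [1, 11] satisfying this is 3.

spin_speed = 3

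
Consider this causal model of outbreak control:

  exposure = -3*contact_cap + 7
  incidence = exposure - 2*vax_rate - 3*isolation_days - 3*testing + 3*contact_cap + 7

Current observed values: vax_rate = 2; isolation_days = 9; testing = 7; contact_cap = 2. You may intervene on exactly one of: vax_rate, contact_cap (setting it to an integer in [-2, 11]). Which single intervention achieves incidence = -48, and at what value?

set vax_rate = 7

Intervening on vax_rate: with other inputs at their observed values, incidence = -2*vax_rate - 34. Solving for -48 gives vax_rate = 7, within [-2, 11].
Intervening on contact_cap: the paths from contact_cap to incidence cancel (net effect zero), leaving incidence = -38; -48 is unreachable this way.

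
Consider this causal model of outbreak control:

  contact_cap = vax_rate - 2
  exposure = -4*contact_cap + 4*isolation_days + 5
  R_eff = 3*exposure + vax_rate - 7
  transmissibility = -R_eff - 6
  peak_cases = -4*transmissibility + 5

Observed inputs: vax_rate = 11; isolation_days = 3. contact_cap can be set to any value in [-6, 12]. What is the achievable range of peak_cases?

Intervening on contact_cap fixes its value directly, overriding its dependence on vax_rate.
Substituting into the exposure equation gives exposure = -4*contact_cap + 17.
Substituting into the R_eff equation gives R_eff = -12*contact_cap + 55.
So transmissibility = 12*contact_cap - 61.
So peak_cases = -48*contact_cap + 249.
Linear in contact_cap, so extremes are at the endpoints: contact_cap = -6 gives peak_cases = 537; contact_cap = 12 gives peak_cases = -327.

-327 to 537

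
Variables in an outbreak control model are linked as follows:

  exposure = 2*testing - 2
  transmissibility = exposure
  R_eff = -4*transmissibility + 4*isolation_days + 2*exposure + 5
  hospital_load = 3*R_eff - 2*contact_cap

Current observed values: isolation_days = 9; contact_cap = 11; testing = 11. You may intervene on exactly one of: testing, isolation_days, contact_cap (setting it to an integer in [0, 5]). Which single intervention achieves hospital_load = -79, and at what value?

Intervening on testing: hospital_load = -12*testing + 113. Reaching -79 requires testing = 16, outside [0, 5].
Intervening on isolation_days: with other inputs at their observed values, hospital_load = 12*isolation_days - 127. Solving for -79 gives isolation_days = 4, within [0, 5].
Intervening on contact_cap: hospital_load = -2*contact_cap + 3. Reaching -79 requires contact_cap = 41, outside [0, 5].

set isolation_days = 4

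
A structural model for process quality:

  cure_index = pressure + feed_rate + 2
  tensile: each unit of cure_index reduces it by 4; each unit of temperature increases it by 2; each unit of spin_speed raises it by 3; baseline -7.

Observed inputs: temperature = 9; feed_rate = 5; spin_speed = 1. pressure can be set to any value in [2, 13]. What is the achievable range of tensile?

-66 to -22

Substituting into the cure_index equation gives cure_index = pressure + 7.
Substituting into the tensile equation gives tensile = -4*pressure - 14.
Linear in pressure, so extremes are at the endpoints: pressure = 2 gives tensile = -22; pressure = 13 gives tensile = -66.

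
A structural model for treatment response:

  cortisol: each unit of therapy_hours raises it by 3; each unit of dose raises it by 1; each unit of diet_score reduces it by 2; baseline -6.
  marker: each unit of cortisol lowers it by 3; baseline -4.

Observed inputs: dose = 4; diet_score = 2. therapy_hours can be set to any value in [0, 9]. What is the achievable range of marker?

-67 to 14

Substituting into the cortisol equation gives cortisol = 3*therapy_hours - 6.
Substituting into the marker equation gives marker = -9*therapy_hours + 14.
Linear in therapy_hours, so extremes are at the endpoints: therapy_hours = 0 gives marker = 14; therapy_hours = 9 gives marker = -67.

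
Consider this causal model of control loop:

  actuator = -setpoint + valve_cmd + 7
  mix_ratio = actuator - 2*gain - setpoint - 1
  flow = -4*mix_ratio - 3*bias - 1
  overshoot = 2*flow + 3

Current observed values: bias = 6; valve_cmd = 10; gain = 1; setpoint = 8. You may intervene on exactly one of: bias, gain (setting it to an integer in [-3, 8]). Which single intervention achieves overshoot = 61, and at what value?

Intervening on bias: overshoot = -6*bias + 17. Reaching 61 requires bias = -22/3, not an integer.
Intervening on gain: with other inputs at their observed values, overshoot = 16*gain - 35. Solving for 61 gives gain = 6, within [-3, 8].

set gain = 6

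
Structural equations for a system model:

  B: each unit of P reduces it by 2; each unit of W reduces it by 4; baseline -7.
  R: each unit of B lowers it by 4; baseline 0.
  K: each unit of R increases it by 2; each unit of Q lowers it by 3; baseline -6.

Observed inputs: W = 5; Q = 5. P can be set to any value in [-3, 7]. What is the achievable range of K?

Substituting into the B equation gives B = -2*P - 27.
Substituting into the R equation gives R = 8*P + 108.
So K = 16*P + 195.
Linear in P, so extremes are at the endpoints: P = -3 gives K = 147; P = 7 gives K = 307.

147 to 307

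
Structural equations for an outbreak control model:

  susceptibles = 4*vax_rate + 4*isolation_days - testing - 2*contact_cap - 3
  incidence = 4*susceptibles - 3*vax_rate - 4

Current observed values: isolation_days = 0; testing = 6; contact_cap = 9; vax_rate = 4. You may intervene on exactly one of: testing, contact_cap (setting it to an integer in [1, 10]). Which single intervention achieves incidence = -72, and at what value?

set testing = 9

Intervening on testing: with other inputs at their observed values, incidence = -4*testing - 36. Solving for -72 gives testing = 9, within [1, 10].
Intervening on contact_cap: incidence = -8*contact_cap + 12. Reaching -72 requires contact_cap = 21/2, not an integer.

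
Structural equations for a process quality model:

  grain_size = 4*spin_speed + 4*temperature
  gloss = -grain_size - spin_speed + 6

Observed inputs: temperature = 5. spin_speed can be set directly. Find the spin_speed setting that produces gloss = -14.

Substituting into the grain_size equation gives grain_size = 4*spin_speed + 20.
This gives gloss = -5*spin_speed - 14.
Solve -5*spin_speed - 14 = -14: spin_speed = (-14 + 14) / -5 = 0.

spin_speed = 0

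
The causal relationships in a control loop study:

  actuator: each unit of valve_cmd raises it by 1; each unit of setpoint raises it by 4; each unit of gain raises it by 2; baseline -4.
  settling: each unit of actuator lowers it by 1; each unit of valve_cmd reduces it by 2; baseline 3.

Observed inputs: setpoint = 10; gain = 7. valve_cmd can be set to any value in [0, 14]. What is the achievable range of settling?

-89 to -47

Substituting into the actuator equation gives actuator = valve_cmd + 50.
So settling = -3*valve_cmd - 47.
Linear in valve_cmd, so extremes are at the endpoints: valve_cmd = 0 gives settling = -47; valve_cmd = 14 gives settling = -89.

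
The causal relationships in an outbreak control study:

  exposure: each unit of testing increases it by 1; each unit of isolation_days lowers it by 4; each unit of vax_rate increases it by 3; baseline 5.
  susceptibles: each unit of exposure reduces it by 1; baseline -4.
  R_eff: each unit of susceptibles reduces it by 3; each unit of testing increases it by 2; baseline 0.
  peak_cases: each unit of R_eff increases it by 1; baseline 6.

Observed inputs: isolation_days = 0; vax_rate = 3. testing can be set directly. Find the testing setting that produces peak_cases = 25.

Substituting into the exposure equation gives exposure = testing + 14.
So susceptibles = -testing - 18.
Substituting into the R_eff equation gives R_eff = 5*testing + 54.
Substituting into the peak_cases equation gives peak_cases = 5*testing + 60.
Solve 5*testing + 60 = 25: testing = (25 - 60) / 5 = -7.

testing = -7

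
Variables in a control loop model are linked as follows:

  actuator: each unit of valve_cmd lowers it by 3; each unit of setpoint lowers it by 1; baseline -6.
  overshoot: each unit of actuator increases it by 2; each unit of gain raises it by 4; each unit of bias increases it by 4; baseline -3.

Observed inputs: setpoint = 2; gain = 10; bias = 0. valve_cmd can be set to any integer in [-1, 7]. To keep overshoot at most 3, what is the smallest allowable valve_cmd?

valve_cmd = 3

Substituting into the actuator equation gives actuator = -3*valve_cmd - 8.
So overshoot = -6*valve_cmd + 21.
Require -6*valve_cmd + 21 ≤ 3, so valve_cmd ≥ 3.
The smallest integer in [-1, 7] satisfying this is 3.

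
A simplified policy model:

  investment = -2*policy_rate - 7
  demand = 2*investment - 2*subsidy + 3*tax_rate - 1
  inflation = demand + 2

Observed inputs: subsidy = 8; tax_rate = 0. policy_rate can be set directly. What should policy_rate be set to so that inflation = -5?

Substituting into the demand equation gives demand = -4*policy_rate - 31.
inflation becomes -4*policy_rate - 29.
Solve -4*policy_rate - 29 = -5: policy_rate = (-5 + 29) / -4 = -6.

policy_rate = -6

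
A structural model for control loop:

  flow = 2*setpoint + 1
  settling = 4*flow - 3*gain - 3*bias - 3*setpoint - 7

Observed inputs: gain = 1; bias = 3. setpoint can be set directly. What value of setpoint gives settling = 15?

setpoint = 6

Substituting into the settling equation gives settling = 5*setpoint - 15.
Solve 5*setpoint - 15 = 15: setpoint = (15 + 15) / 5 = 6.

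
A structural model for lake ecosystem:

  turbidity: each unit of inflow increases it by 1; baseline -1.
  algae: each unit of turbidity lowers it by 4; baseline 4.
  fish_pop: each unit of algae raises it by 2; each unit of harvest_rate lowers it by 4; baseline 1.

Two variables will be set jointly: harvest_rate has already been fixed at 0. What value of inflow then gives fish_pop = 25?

With harvest_rate held at 0:
Substituting into the algae equation gives algae = -4*inflow + 8.
Substituting into the fish_pop equation gives fish_pop = -8*inflow + 17.
Solve -8*inflow + 17 = 25: inflow = (25 - 17) / -8 = -1.

inflow = -1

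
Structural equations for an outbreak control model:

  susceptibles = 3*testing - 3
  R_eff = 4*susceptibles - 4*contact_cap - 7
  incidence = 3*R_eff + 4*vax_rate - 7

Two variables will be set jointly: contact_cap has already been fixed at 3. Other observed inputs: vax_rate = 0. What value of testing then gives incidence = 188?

testing = 8

With contact_cap held at 3:
Substituting into the R_eff equation gives R_eff = 12*testing - 31.
Substituting into the incidence equation gives incidence = 36*testing - 100.
Solve 36*testing - 100 = 188: testing = (188 + 100) / 36 = 8.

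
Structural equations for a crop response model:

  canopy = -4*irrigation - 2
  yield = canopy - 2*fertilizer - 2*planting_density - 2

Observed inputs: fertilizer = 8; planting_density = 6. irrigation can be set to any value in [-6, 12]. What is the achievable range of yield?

Substituting into the yield equation gives yield = -4*irrigation - 32.
Linear in irrigation, so extremes are at the endpoints: irrigation = -6 gives yield = -8; irrigation = 12 gives yield = -80.

-80 to -8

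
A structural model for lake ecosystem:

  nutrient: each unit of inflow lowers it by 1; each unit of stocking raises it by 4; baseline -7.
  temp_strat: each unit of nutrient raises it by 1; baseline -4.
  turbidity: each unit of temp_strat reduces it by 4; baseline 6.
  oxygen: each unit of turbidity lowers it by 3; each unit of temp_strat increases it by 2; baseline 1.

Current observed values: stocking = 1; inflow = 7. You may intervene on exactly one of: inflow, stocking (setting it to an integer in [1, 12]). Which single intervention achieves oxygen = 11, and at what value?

set stocking = 5

Intervening on inflow: oxygen = -14*inflow - 115. Reaching 11 requires inflow = -9, outside [1, 12].
Intervening on stocking: with other inputs at their observed values, oxygen = 56*stocking - 269. Solving for 11 gives stocking = 5, within [1, 12].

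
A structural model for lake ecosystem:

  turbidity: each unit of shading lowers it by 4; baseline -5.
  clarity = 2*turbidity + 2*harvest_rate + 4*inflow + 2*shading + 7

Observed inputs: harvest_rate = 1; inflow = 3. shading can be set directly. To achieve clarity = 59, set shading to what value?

shading = -8

Substituting into the clarity equation gives clarity = -6*shading + 11.
Solve -6*shading + 11 = 59: shading = (59 - 11) / -6 = -8.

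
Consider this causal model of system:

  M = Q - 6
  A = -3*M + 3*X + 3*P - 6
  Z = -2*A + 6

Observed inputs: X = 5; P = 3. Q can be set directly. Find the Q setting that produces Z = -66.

Substituting into the A equation gives A = -3*Q + 36.
Substituting into the Z equation gives Z = 6*Q - 66.
Solve 6*Q - 66 = -66: Q = (-66 + 66) / 6 = 0.

Q = 0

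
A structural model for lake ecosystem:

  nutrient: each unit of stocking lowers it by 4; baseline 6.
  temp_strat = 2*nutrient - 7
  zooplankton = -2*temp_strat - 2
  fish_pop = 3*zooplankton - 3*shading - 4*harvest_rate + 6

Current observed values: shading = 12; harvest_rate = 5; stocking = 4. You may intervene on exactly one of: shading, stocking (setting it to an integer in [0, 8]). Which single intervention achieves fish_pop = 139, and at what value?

Intervening on shading: with other inputs at their observed values, fish_pop = -3*shading + 142. Solving for 139 gives shading = 1, within [0, 8].
Intervening on stocking: fish_pop = 48*stocking - 86. Reaching 139 requires stocking = 75/16, not an integer.

set shading = 1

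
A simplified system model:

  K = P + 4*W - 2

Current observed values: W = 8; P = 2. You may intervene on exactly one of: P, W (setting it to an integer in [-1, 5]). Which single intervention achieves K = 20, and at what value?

Intervening on P: K = P + 30. Reaching 20 requires P = -10, outside [-1, 5].
Intervening on W: with other inputs at their observed values, K = 4*W. Solving for 20 gives W = 5, within [-1, 5].

set W = 5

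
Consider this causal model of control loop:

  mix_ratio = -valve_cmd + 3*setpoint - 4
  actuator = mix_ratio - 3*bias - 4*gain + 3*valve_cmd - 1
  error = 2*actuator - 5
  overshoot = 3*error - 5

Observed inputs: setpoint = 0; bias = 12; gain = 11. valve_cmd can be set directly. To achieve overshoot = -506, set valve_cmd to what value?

valve_cmd = 2

Substituting into the mix_ratio equation gives mix_ratio = -valve_cmd - 4.
This gives actuator = 2*valve_cmd - 85.
This gives error = 4*valve_cmd - 175.
So overshoot = 12*valve_cmd - 530.
Solve 12*valve_cmd - 530 = -506: valve_cmd = (-506 + 530) / 12 = 2.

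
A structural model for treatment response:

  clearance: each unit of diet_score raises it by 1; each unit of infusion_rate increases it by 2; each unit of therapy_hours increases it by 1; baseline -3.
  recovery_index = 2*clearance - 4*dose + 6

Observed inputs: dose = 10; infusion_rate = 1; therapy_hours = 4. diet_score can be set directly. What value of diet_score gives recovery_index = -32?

diet_score = -2

Substituting into the clearance equation gives clearance = diet_score + 3.
So recovery_index = 2*diet_score - 28.
Solve 2*diet_score - 28 = -32: diet_score = (-32 + 28) / 2 = -2.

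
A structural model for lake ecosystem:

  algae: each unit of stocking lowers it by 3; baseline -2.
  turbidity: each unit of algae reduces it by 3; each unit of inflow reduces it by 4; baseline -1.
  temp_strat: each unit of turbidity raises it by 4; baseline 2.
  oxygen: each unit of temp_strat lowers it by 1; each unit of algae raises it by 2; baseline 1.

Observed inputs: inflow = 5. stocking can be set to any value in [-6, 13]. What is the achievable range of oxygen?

Substituting into the turbidity equation gives turbidity = 9*stocking - 15.
Substituting into the temp_strat equation gives temp_strat = 36*stocking - 58.
Substituting into the oxygen equation gives oxygen = -42*stocking + 55.
Linear in stocking, so extremes are at the endpoints: stocking = -6 gives oxygen = 307; stocking = 13 gives oxygen = -491.

-491 to 307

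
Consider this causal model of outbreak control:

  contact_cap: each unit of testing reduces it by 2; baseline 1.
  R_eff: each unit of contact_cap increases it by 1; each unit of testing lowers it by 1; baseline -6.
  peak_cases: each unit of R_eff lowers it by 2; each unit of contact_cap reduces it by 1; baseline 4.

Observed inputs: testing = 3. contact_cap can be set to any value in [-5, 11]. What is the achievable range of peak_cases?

Intervening on contact_cap fixes its value directly, overriding its dependence on testing.
Substituting into the R_eff equation gives R_eff = contact_cap - 9.
Substituting into the peak_cases equation gives peak_cases = -3*contact_cap + 22.
Linear in contact_cap, so extremes are at the endpoints: contact_cap = -5 gives peak_cases = 37; contact_cap = 11 gives peak_cases = -11.

-11 to 37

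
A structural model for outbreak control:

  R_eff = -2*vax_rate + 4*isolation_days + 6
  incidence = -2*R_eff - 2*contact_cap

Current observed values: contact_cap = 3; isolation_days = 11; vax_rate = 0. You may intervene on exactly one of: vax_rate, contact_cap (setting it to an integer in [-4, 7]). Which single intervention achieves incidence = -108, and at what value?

Intervening on vax_rate: incidence = 4*vax_rate - 106. Reaching -108 requires vax_rate = -1/2, not an integer.
Intervening on contact_cap: with other inputs at their observed values, incidence = -2*contact_cap - 100. Solving for -108 gives contact_cap = 4, within [-4, 7].

set contact_cap = 4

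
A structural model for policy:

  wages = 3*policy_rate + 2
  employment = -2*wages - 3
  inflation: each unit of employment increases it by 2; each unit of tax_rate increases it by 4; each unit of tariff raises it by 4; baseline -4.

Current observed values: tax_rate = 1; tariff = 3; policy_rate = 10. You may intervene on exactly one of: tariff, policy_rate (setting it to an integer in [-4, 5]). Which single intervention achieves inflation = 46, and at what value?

set policy_rate = -4

Intervening on tariff: inflation = 4*tariff - 134. Reaching 46 requires tariff = 45, outside [-4, 5].
Intervening on policy_rate: with other inputs at their observed values, inflation = -12*policy_rate - 2. Solving for 46 gives policy_rate = -4, within [-4, 5].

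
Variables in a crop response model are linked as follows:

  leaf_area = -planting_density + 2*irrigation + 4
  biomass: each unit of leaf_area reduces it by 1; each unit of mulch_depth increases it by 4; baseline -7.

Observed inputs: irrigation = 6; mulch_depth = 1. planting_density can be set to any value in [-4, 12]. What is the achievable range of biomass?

-23 to -7

Substituting into the leaf_area equation gives leaf_area = -planting_density + 16.
biomass becomes planting_density - 19.
Linear in planting_density, so extremes are at the endpoints: planting_density = -4 gives biomass = -23; planting_density = 12 gives biomass = -7.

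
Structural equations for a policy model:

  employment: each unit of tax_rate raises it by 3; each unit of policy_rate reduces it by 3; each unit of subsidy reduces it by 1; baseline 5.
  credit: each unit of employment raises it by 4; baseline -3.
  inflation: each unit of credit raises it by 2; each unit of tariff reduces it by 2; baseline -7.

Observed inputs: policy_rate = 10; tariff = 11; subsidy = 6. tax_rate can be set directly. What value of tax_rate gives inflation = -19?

tax_rate = 11

Substituting into the employment equation gives employment = 3*tax_rate - 31.
So credit = 12*tax_rate - 127.
Substituting into the inflation equation gives inflation = 24*tax_rate - 283.
Solve 24*tax_rate - 283 = -19: tax_rate = (-19 + 283) / 24 = 11.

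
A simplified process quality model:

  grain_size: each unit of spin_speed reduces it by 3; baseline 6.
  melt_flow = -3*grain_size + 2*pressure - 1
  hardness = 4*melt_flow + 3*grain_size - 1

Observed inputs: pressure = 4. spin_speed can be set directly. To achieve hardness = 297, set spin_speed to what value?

spin_speed = 12

Substituting into the melt_flow equation gives melt_flow = 9*spin_speed - 11.
This gives hardness = 27*spin_speed - 27.
Solve 27*spin_speed - 27 = 297: spin_speed = (297 + 27) / 27 = 12.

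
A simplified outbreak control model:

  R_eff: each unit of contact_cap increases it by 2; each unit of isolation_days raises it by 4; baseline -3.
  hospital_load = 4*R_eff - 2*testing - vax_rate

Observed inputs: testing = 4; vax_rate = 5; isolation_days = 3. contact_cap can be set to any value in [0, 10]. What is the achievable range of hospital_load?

Substituting into the R_eff equation gives R_eff = 2*contact_cap + 9.
So hospital_load = 8*contact_cap + 23.
Linear in contact_cap, so extremes are at the endpoints: contact_cap = 0 gives hospital_load = 23; contact_cap = 10 gives hospital_load = 103.

23 to 103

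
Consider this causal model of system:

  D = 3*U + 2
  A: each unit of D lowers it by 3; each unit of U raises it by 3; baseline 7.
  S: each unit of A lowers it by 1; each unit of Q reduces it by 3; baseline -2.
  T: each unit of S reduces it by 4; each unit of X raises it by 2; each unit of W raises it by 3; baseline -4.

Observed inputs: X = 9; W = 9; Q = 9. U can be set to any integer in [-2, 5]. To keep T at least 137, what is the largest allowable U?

Substituting into the A equation gives A = -6*U + 1.
Substituting into the S equation gives S = 6*U - 30.
T becomes -24*U + 161.
Require -24*U + 161 ≥ 137, so U ≤ 1.
The largest integer in [-2, 5] satisfying this is 1.

U = 1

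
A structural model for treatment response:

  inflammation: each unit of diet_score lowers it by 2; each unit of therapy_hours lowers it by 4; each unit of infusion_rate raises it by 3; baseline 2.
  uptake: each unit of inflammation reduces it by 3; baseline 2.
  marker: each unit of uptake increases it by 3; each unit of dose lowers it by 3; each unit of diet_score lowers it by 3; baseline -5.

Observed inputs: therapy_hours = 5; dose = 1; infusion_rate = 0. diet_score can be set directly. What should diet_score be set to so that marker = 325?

Substituting into the inflammation equation gives inflammation = -2*diet_score - 18.
This gives uptake = 6*diet_score + 56.
This gives marker = 15*diet_score + 160.
Solve 15*diet_score + 160 = 325: diet_score = (325 - 160) / 15 = 11.

diet_score = 11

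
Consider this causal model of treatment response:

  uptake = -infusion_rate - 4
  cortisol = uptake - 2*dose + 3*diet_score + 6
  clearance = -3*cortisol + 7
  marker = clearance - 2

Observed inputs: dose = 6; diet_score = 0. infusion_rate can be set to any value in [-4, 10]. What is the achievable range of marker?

Substituting into the cortisol equation gives cortisol = -infusion_rate - 10.
clearance becomes 3*infusion_rate + 37.
Substituting into the marker equation gives marker = 3*infusion_rate + 35.
Linear in infusion_rate, so extremes are at the endpoints: infusion_rate = -4 gives marker = 23; infusion_rate = 10 gives marker = 65.

23 to 65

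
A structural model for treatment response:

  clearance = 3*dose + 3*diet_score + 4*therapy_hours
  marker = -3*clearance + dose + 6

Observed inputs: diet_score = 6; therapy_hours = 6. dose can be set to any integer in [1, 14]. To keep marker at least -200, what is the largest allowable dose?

dose = 10

Substituting into the clearance equation gives clearance = 3*dose + 42.
marker becomes -8*dose - 120.
Require -8*dose - 120 ≥ -200, so dose ≤ 10.
The largest integer in [1, 14] satisfying this is 10.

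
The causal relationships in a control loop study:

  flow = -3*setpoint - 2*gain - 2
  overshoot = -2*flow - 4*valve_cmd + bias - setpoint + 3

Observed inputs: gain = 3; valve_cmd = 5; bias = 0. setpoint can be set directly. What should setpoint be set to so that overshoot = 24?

Substituting into the flow equation gives flow = -3*setpoint - 8.
Substituting into the overshoot equation gives overshoot = 5*setpoint - 1.
Solve 5*setpoint - 1 = 24: setpoint = (24 + 1) / 5 = 5.

setpoint = 5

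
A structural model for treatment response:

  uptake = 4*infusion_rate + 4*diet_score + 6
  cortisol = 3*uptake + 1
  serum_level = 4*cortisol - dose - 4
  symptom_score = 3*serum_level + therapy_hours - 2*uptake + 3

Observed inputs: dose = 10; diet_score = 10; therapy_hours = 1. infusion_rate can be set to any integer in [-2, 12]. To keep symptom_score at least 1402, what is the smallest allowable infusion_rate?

infusion_rate = -1

Substituting into the uptake equation gives uptake = 4*infusion_rate + 46.
Substituting into the cortisol equation gives cortisol = 12*infusion_rate + 139.
serum_level becomes 48*infusion_rate + 542.
This gives symptom_score = 136*infusion_rate + 1538.
Require 136*infusion_rate + 1538 ≥ 1402, so infusion_rate ≥ -1.
The smallest integer in [-2, 12] satisfying this is -1.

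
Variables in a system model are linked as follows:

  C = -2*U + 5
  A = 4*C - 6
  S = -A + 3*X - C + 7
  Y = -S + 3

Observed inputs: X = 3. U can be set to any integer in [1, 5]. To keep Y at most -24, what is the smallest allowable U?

U = 3

Substituting into the A equation gives A = -8*U + 14.
So S = 10*U - 3.
Substituting into the Y equation gives Y = -10*U + 6.
Require -10*U + 6 ≤ -24, so U ≥ 3.
The smallest integer in [1, 5] satisfying this is 3.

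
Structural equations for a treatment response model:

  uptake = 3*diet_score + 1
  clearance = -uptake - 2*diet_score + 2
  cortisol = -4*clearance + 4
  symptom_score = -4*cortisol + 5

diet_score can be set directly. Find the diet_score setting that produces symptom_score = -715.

diet_score = 9

Substituting into the clearance equation gives clearance = -5*diet_score + 1.
Substituting into the cortisol equation gives cortisol = 20*diet_score.
This gives symptom_score = -80*diet_score + 5.
Solve -80*diet_score + 5 = -715: diet_score = (-715 - 5) / -80 = 9.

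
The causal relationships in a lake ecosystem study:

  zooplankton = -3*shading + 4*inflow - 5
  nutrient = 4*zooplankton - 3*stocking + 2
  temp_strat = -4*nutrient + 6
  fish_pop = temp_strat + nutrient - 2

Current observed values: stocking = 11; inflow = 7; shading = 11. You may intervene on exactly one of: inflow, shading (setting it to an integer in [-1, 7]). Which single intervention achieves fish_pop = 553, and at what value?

set inflow = 0

Intervening on inflow: with other inputs at their observed values, fish_pop = -48*inflow + 553. Solving for 553 gives inflow = 0, within [-1, 7].
Intervening on shading: fish_pop = 36*shading - 179. Reaching 553 requires shading = 61/3, not an integer.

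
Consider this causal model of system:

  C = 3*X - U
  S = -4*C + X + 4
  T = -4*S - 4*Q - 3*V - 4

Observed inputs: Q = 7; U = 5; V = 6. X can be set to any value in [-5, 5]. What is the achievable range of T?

Substituting into the C equation gives C = 3*X - 5.
Substituting into the S equation gives S = -11*X + 24.
Substituting into the T equation gives T = 44*X - 146.
Linear in X, so extremes are at the endpoints: X = -5 gives T = -366; X = 5 gives T = 74.

-366 to 74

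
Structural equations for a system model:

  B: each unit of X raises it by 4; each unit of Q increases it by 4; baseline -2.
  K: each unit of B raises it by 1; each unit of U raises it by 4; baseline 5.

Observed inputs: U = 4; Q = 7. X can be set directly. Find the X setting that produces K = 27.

Substituting into the B equation gives B = 4*X + 26.
Substituting into the K equation gives K = 4*X + 47.
Solve 4*X + 47 = 27: X = (27 - 47) / 4 = -5.

X = -5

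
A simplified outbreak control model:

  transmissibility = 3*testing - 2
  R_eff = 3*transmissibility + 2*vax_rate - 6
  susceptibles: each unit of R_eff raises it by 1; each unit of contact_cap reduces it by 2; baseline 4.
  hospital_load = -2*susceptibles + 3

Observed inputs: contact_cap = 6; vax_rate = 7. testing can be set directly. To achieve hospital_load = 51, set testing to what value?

testing = -2

Substituting into the R_eff equation gives R_eff = 9*testing + 2.
So susceptibles = 9*testing - 6.
This gives hospital_load = -18*testing + 15.
Solve -18*testing + 15 = 51: testing = (51 - 15) / -18 = -2.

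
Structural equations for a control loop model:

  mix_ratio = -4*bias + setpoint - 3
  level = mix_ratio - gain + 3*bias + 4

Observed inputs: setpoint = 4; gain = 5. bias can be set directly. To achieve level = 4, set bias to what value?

Substituting into the mix_ratio equation gives mix_ratio = -4*bias + 1.
Substituting into the level equation gives level = -bias.
Solve -bias = 4: bias = 4 / -1 = -4.

bias = -4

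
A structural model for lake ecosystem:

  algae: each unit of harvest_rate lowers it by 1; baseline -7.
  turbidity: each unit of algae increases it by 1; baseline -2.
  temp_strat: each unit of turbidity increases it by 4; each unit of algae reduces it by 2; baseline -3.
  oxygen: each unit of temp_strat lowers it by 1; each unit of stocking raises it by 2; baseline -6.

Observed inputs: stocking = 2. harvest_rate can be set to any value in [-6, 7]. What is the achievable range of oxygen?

Substituting into the turbidity equation gives turbidity = -harvest_rate - 9.
Substituting into the temp_strat equation gives temp_strat = -2*harvest_rate - 25.
So oxygen = 2*harvest_rate + 23.
Linear in harvest_rate, so extremes are at the endpoints: harvest_rate = -6 gives oxygen = 11; harvest_rate = 7 gives oxygen = 37.

11 to 37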